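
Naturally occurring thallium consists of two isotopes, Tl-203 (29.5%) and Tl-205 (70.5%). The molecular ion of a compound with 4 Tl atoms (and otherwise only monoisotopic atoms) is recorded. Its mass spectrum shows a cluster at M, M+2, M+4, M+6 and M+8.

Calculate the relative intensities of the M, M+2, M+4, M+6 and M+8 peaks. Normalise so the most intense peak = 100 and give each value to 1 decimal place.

The 4 Tl atoms are independent, so intensities follow the terms of (0.295 + 0.705)^4.
P(M) = 0.295^4 = 0.007573
P(M+2) = 4 × 0.295^3 × 0.705^1 = 0.072396
P(M+4) = 6 × 0.295^2 × 0.705^2 = 0.259522
P(M+6) = 4 × 0.295^1 × 0.705^3 = 0.413475
P(M+8) = 0.705^4 = 0.247034
The M+6 peak is largest (0.413475); scaling to 100 gives 1.8 : 17.5 : 62.8 : 100.0 : 59.7.

1.8 : 17.5 : 62.8 : 100.0 : 59.7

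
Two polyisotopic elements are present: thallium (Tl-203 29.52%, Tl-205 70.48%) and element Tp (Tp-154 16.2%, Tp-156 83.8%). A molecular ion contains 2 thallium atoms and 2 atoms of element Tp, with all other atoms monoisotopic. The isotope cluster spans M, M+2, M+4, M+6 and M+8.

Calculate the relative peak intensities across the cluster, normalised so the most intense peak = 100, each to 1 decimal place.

0.5 : 8.1 : 43.8 : 100.0 : 81.7

Thallium pattern (n=2): 0.08714304 : 0.41611392 : 0.49674304
Element Tp pattern (n=2): 0.026244 : 0.271512 : 0.702244
Convolve the two distributions (both contribute in 2-u steps):
  M: 0.08714304×0.026244 = 0.002287
  M+2: 0.08714304×0.271512 + 0.41611392×0.026244 = 0.034581
  M+4: 0.08714304×0.702244 + 0.41611392×0.271512 + 0.49674304×0.026244 = 0.187212
  M+6: 0.41611392×0.702244 + 0.49674304×0.271512 = 0.427085
  M+8: 0.49674304×0.702244 = 0.348835
Scale to base peak (0.427085) = 100: 0.5 : 8.1 : 43.8 : 100.0 : 81.7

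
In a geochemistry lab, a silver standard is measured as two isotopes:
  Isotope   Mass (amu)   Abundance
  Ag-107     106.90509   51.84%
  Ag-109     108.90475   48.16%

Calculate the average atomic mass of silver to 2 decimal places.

107.87 amu

Average mass = Σ (abundance × isotope mass) = 0.5184 × 106.90509 + 0.4816 × 108.90475
= 55.419599 + 52.448528 = 107.868127 amu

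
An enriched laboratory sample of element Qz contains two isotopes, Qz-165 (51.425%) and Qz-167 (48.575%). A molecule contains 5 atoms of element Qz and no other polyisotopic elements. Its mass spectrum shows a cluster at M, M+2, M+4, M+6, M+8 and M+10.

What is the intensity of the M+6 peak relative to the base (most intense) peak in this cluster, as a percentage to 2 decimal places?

Binomial terms of (0.51425 + 0.48575)^5: M 0.0360, M+2 0.1699, M+4 0.3209, M+6 0.3031, M+8 0.1432, M+10 0.0270 → M+4 is the base peak.
P(M+4) = C(5,2) × 0.51425^3 × 0.48575^2 = 10 × 0.13599499 × 0.23595306 = 0.320884 (base)
P(M+6) = C(5,3) × 0.51425^2 × 0.48575^3 = 10 × 0.26445306 × 0.1146142 = 0.303101
Relative intensity = 0.303101 / 0.320884 × 100 = 94.46

94.46%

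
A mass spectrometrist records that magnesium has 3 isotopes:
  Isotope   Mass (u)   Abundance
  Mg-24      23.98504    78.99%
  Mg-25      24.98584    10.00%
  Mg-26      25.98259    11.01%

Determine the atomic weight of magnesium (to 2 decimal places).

Ar = Σ fᵢ·mᵢ = 0.7899 × 23.98504 + 0.1000 × 24.98584 + 0.1101 × 25.98259
= 18.945783 + 2.498584 + 2.860683 = 24.305050 u

24.31 u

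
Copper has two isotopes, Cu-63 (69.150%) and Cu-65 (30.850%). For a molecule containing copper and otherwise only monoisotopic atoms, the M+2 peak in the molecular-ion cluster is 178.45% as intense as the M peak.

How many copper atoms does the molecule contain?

4

With n Cu atoms, P(M+2)/P(M) = C(n,1)·p^(n−1)q / p^n = n·q/p = n · 0.30850/0.69150.
n = 1.7845 × 0.69150/0.30850 = 4.00 ≈ 4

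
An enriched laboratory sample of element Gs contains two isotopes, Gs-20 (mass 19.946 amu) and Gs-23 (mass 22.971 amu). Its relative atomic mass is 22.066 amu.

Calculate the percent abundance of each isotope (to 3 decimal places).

With x = fraction of Gs-20 (so Gs-23 is 1 − x):
19.946·x + 22.971·(1 − x) = 22.066
(19.946 − 22.971)·x = 22.066 − 22.971
x = -0.905 / -3.025 = 0.29917 → 29.917% Gs-20, 70.083% Gs-23.

Gs-20: 29.917%, Gs-23: 70.083%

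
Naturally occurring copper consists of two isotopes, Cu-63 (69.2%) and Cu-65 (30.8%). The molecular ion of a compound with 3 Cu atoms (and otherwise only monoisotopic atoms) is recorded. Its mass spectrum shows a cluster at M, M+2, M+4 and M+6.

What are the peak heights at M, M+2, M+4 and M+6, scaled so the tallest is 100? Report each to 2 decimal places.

74.89 : 100.00 : 44.51 : 6.60

Expanding (0.692 + 0.308)^3:
P(M) = 0.692^3 = 0.331374
P(M+2) = 3 × 0.692^2 × 0.308^1 = 0.442470
P(M+4) = 3 × 0.692^1 × 0.308^2 = 0.196938
P(M+6) = 0.308^3 = 0.029218
The M+2 peak is largest (0.442470); scaling to 100 gives 74.89 : 100.00 : 44.51 : 6.60.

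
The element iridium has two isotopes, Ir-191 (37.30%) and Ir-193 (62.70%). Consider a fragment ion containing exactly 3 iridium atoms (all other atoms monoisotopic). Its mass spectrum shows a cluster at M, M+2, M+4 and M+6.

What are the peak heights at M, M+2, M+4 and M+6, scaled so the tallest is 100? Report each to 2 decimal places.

Expanding (0.3730 + 0.6270)^3:
P(M) = 0.3730^3 = 0.051895
P(M+2) = 3 × 0.3730^2 × 0.6270^1 = 0.261702
P(M+4) = 3 × 0.3730^1 × 0.6270^2 = 0.439911
P(M+6) = 0.6270^3 = 0.246492
The M+4 peak is largest (0.439911); scaling to 100 gives 11.80 : 59.49 : 100.00 : 56.03.

11.80 : 59.49 : 100.00 : 56.03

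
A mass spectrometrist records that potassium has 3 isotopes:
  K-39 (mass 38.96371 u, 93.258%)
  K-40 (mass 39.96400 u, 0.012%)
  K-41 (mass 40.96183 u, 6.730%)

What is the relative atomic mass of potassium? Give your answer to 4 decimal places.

39.0983 u

Weight each isotope mass by its fractional abundance: 0.93258 × 38.96371 + 0.00012 × 39.96400 + 0.06730 × 40.96183
= 36.336777 + 0.004796 + 2.756731 = 39.098304 u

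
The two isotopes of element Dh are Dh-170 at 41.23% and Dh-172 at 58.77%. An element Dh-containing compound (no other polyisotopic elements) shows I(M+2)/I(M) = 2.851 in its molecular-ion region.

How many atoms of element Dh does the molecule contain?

2

For n independent Dh atoms, I(M+2)/I(M) = n · (abundance Dh-172) / (abundance Dh-170) = n · 0.5877/0.4123.
n = 2.851 × 0.4123/0.5877 = 2.00 ≈ 2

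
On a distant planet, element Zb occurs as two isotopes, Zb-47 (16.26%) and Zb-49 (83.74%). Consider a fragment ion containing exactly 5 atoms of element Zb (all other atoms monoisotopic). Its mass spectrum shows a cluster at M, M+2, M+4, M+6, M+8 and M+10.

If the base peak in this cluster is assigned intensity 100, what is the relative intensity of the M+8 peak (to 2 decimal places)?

97.09

Term probabilities: M 0.0001, M+2 0.0029, M+4 0.0301, M+6 0.1553, M+8 0.3998, M+10 0.4118. Base peak = M+10.
P(M+10) = C(5,5) × 0.1626^0 × 0.8374^5 = 1 × 1.0000 × 0.41177956 = 0.411780 (base)
P(M+8) = C(5,4) × 0.1626^1 × 0.8374^4 = 5 × 0.1626 × 0.4917358 = 0.399781
Relative intensity = 0.399781 / 0.411780 × 100 = 97.09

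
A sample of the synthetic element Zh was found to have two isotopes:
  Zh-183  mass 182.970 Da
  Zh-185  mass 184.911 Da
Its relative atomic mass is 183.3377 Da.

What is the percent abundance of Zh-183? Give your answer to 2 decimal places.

81.06%

Writing the weighted mean with unknown fraction x of Zh-183:
182.970·x + 184.911·(1 − x) = 183.3377
(182.970 − 184.911)·x = 183.3377 − 184.911
x = -1.5733 / -1.941 = 0.81056 → 81.06% Zh-183, 18.94% Zh-185.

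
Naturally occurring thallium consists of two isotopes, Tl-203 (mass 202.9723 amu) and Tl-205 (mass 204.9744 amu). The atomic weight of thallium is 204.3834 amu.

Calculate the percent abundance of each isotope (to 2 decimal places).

Writing the weighted mean with unknown fraction x of Tl-203:
202.9723·x + 204.9744·(1 − x) = 204.3834
(202.9723 − 204.9744)·x = 204.3834 − 204.9744
x = -0.5910 / -2.0021 = 0.29519 → 29.52% Tl-203, 70.48% Tl-205.

Tl-203: 29.52%, Tl-205: 70.48%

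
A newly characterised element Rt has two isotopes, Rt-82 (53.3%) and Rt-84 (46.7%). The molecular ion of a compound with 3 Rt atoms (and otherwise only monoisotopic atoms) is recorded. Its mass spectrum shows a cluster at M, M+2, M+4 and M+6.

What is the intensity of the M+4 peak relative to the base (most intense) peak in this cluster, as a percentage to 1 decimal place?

Term probabilities: M 0.1514, M+2 0.3980, M+4 0.3487, M+6 0.1018. Base peak = M+2.
P(M+2) = C(3,1) × 0.533^2 × 0.467^1 = 3 × 0.284089 × 0.4670 = 0.398009 (base)
P(M+4) = C(3,2) × 0.533^1 × 0.467^2 = 3 × 0.5330 × 0.218089 = 0.348724
Relative intensity = 0.348724 / 0.398009 × 100 = 87.6

87.6%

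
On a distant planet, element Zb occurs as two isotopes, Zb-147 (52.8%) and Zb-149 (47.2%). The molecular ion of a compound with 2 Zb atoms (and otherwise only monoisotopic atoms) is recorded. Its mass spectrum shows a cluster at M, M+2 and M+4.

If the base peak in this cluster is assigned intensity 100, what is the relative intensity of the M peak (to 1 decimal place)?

Term probabilities: M 0.2788, M+2 0.4984, M+4 0.2228. Base peak = M+2.
P(M+2) = C(2,1) × 0.528^1 × 0.472^1 = 2 × 0.5280 × 0.4720 = 0.498432 (base)
P(M) = C(2,0) × 0.528^2 × 0.472^0 = 1 × 0.278784 × 1.0000 = 0.278784
Relative intensity = 0.278784 / 0.498432 × 100 = 55.9

55.9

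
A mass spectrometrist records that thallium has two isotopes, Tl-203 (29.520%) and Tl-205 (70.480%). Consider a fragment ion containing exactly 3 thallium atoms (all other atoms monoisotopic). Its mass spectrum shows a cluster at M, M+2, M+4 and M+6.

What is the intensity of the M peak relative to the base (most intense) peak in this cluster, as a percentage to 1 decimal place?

Term probabilities: M 0.0257, M+2 0.1843, M+4 0.4399, M+6 0.3501. Base peak = M+4.
P(M+4) = C(3,2) × 0.29520^1 × 0.70480^2 = 3 × 0.2952 × 0.49674304 = 0.439916 (base)
P(M) = C(3,0) × 0.29520^3 × 0.70480^0 = 1 × 0.02572463 × 1.0000 = 0.025725
Relative intensity = 0.025725 / 0.439916 × 100 = 5.8

5.8%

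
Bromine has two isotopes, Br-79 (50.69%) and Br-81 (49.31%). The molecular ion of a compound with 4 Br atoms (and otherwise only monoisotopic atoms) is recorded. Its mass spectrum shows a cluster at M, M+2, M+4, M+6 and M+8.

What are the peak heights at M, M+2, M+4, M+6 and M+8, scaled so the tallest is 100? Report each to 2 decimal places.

17.61 : 68.53 : 100.00 : 64.85 : 15.77

Each Br atom is independently Br-79 (p = 0.5069) or Br-81 (q = 0.4931); the cluster is the binomial expansion (p + q)^4.
P(M) = 0.5069^4 = 0.066022
P(M+2) = 4 × 0.5069^3 × 0.4931^1 = 0.256899
P(M+4) = 6 × 0.5069^2 × 0.4931^2 = 0.374857
P(M+6) = 4 × 0.5069^1 × 0.4931^3 = 0.243101
P(M+8) = 0.4931^4 = 0.059121
The M+4 peak is largest (0.374857); scaling to 100 gives 17.61 : 68.53 : 100.00 : 64.85 : 15.77.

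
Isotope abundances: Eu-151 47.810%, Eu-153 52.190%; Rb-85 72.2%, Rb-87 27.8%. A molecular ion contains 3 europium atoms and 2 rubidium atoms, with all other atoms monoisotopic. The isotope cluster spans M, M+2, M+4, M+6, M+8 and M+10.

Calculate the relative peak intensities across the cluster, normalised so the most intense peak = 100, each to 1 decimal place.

16.0 : 64.8 : 100.0 : 72.7 : 24.5 : 3.1

Europium pattern (n=3): 0.10928391 : 0.3578871 : 0.39067407 : 0.14215492
Rubidium pattern (n=2): 0.521284 : 0.401432 : 0.077284
Convolve the two distributions (both contribute in 2-u steps):
  M: 0.10928391×0.521284 = 0.056968
  M+2: 0.10928391×0.401432 + 0.3578871×0.521284 = 0.230431
  M+4: 0.10928391×0.077284 + 0.3578871×0.401432 + 0.39067407×0.521284 = 0.355765
  M+6: 0.3578871×0.077284 + 0.39067407×0.401432 + 0.14215492×0.521284 = 0.258591
  M+8: 0.39067407×0.077284 + 0.14215492×0.401432 = 0.087258
  M+10: 0.14215492×0.077284 = 0.010986
Scale to base peak (0.355765) = 100: 16.0 : 64.8 : 100.0 : 72.7 : 24.5 : 3.1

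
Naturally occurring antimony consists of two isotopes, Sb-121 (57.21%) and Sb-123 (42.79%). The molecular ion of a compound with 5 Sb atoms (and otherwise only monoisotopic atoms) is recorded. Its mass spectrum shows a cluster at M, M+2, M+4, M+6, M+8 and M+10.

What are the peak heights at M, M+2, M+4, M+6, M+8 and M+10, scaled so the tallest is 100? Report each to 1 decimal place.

17.9 : 66.8 : 100.0 : 74.8 : 28.0 : 4.2

Each Sb atom is independently Sb-121 (p = 0.5721) or Sb-123 (q = 0.4279); the cluster is the binomial expansion (p + q)^5.
P(M) = 0.5721^5 = 0.061286
P(M+2) = 5 × 0.5721^4 × 0.4279^1 = 0.229192
P(M+4) = 10 × 0.5721^3 × 0.4279^2 = 0.342847
P(M+6) = 10 × 0.5721^2 × 0.4279^3 = 0.256431
P(M+8) = 5 × 0.5721^1 × 0.4279^4 = 0.095898
P(M+10) = 0.4279^5 = 0.014345
The M+4 peak is largest (0.342847); scaling to 100 gives 17.9 : 66.8 : 100.0 : 74.8 : 28.0 : 4.2.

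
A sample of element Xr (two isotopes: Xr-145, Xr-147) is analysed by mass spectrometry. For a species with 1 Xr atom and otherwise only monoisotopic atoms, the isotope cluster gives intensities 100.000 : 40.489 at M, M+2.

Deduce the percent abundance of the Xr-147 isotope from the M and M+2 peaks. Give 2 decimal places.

Let p = fractional abundance of Xr-145. I(M+2)/I(M) = [C(1,1)·p^0·(1−p)] / p^1 = 1·(1−p)/p = 40.489/100.000 = 0.4049
(1−p)/p = 0.4049/1 = 0.4049  ⇒  p = 1/(1 + 0.4049) = 0.7118
Xr-145: 71.18%, Xr-147: 28.82%.

28.82%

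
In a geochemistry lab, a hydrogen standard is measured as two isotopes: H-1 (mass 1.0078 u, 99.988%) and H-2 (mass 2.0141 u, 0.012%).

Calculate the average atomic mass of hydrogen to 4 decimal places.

1.0079 u

The abundance-weighted mean is 0.99988 × 1.0078 + 0.00012 × 2.0141
= 1.00768 + 0.00024 = 1.00792 u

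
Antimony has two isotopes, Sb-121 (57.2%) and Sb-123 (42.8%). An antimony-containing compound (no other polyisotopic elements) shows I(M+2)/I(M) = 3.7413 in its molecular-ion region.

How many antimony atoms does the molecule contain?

The M+2/M ratio from n Sb atoms is n · q/p = n · 0.428/0.572.
n = 3.7413 × 0.572/0.428 = 5.00 ≈ 5

5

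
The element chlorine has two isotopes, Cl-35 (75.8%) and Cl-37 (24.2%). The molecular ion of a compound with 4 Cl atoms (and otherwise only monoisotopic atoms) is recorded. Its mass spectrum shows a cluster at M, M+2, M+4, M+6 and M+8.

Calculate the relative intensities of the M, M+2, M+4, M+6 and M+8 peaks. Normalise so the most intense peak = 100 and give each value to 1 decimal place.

Each Cl atom is independently Cl-35 (p = 0.758) or Cl-37 (q = 0.242); the cluster is the binomial expansion (p + q)^4.
P(M) = 0.758^4 = 0.330124
P(M+2) = 4 × 0.758^3 × 0.242^1 = 0.421583
P(M+4) = 6 × 0.758^2 × 0.242^2 = 0.201893
P(M+6) = 4 × 0.758^1 × 0.242^3 = 0.042971
P(M+8) = 0.242^4 = 0.003430
The M+2 peak is largest (0.421583); scaling to 100 gives 78.3 : 100.0 : 47.9 : 10.2 : 0.8.

78.3 : 100.0 : 47.9 : 10.2 : 0.8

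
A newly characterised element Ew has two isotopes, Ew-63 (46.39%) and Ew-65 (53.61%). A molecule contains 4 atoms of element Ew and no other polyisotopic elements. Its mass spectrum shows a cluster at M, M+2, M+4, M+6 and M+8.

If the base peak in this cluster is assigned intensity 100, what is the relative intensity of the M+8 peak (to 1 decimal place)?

22.3

(0.4639 + 0.5361)^4 gives M 0.0463, M+2 0.2141, M+4 0.3711, M+6 0.2859, M+8 0.0826; the largest is M+4.
P(M+4) = C(4,2) × 0.4639^2 × 0.5361^2 = 6 × 0.21520321 × 0.28740321 = 0.371101 (base)
P(M+8) = C(4,4) × 0.4639^0 × 0.5361^4 = 1 × 1.0000 × 0.08260061 = 0.082601
Relative intensity = 0.082601 / 0.371101 × 100 = 22.3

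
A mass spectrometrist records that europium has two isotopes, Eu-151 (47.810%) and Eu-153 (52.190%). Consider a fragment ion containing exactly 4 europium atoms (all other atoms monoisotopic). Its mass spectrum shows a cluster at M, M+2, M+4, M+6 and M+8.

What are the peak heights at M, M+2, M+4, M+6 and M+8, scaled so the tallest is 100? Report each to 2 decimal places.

Expanding (0.47810 + 0.52190)^4:
P(M) = 0.47810^4 = 0.052249
P(M+2) = 4 × 0.47810^3 × 0.52190^1 = 0.228141
P(M+4) = 6 × 0.47810^2 × 0.52190^2 = 0.373563
P(M+6) = 4 × 0.47810^1 × 0.52190^3 = 0.271857
P(M+8) = 0.52190^4 = 0.074191
The M+4 peak is largest (0.373563); scaling to 100 gives 13.99 : 61.07 : 100.00 : 72.77 : 19.86.

13.99 : 61.07 : 100.00 : 72.77 : 19.86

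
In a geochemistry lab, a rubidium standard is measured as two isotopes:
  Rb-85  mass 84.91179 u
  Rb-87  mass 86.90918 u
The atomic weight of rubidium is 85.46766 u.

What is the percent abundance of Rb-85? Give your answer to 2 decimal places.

72.17%

Let x be the fractional abundance of Rb-85; then Rb-87 has abundance 1 − x.
84.91179·x + 86.90918·(1 − x) = 85.46766
(84.91179 − 86.90918)·x = 85.46766 − 86.90918
x = -1.44152 / -1.99739 = 0.72170 → 72.17% Rb-85, 27.83% Rb-87.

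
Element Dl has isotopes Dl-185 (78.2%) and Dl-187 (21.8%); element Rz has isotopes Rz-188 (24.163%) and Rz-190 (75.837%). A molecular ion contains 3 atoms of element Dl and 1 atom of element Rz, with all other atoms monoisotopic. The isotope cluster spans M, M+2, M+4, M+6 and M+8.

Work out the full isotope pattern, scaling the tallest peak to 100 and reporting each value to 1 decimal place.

Element Dl pattern (n=3): 0.47821177 : 0.3999367 : 0.1114913 : 0.01036023
Element Rz pattern (n=1): 0.24163 : 0.75837
Convolve the two distributions (both contribute in 2-u steps):
  M: 0.47821177×0.24163 = 0.115550
  M+2: 0.47821177×0.75837 + 0.3999367×0.24163 = 0.459298
  M+4: 0.3999367×0.75837 + 0.1114913×0.24163 = 0.330240
  M+6: 0.1114913×0.75837 + 0.01036023×0.24163 = 0.087055
  M+8: 0.01036023×0.75837 = 0.007857
Scale to base peak (0.459298) = 100: 25.2 : 100.0 : 71.9 : 19.0 : 1.7

25.2 : 100.0 : 71.9 : 19.0 : 1.7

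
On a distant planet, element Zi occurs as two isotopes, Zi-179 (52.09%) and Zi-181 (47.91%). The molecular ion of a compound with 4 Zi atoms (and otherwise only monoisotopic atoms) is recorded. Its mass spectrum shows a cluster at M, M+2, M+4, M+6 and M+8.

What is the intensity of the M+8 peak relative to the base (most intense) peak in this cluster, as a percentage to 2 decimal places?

14.10%

Term probabilities: M 0.0736, M+2 0.2709, M+4 0.3737, M+6 0.2291, M+8 0.0527. Base peak = M+4.
P(M+4) = C(4,2) × 0.5209^2 × 0.4791^2 = 6 × 0.27133681 × 0.22953681 = 0.373691 (base)
P(M+8) = C(4,4) × 0.5209^0 × 0.4791^4 = 1 × 1.0000 × 0.05268715 = 0.052687
Relative intensity = 0.052687 / 0.373691 × 100 = 14.10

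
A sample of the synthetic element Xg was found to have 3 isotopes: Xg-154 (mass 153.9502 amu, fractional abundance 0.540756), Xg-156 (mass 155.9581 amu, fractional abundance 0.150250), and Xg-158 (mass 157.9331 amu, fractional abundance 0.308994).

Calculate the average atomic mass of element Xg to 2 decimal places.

155.48 amu

The abundance-weighted mean is 0.540756 × 153.9502 + 0.150250 × 155.9581 + 0.308994 × 157.9331
= 83.24949 + 23.43270 + 48.80038 = 155.48257 amu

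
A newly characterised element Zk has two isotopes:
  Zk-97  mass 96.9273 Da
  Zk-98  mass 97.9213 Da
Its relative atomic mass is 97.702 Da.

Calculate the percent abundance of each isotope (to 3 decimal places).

Writing the weighted mean with unknown fraction x of Zk-97:
96.9273·x + 97.9213·(1 − x) = 97.702
(96.9273 − 97.9213)·x = 97.702 − 97.9213
x = -0.2193 / -0.9940 = 0.22062 → 22.062% Zk-97, 77.938% Zk-98.

Zk-97: 22.062%, Zk-98: 77.938%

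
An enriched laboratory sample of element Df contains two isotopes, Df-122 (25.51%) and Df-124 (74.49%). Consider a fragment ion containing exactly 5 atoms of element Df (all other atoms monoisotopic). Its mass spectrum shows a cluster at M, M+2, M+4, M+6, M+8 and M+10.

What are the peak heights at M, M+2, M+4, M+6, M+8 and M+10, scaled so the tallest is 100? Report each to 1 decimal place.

Each Df atom is independently Df-122 (p = 0.2551) or Df-124 (q = 0.7449); the cluster is the binomial expansion (p + q)^5.
P(M) = 0.2551^5 = 0.001080
P(M+2) = 5 × 0.2551^4 × 0.7449^1 = 0.015773
P(M+4) = 10 × 0.2551^3 × 0.7449^2 = 0.092114
P(M+6) = 10 × 0.2551^2 × 0.7449^3 = 0.268977
P(M+8) = 5 × 0.2551^1 × 0.7449^4 = 0.392710
P(M+10) = 0.7449^5 = 0.229345
The M+8 peak is largest (0.392710); scaling to 100 gives 0.3 : 4.0 : 23.5 : 68.5 : 100.0 : 58.4.

0.3 : 4.0 : 23.5 : 68.5 : 100.0 : 58.4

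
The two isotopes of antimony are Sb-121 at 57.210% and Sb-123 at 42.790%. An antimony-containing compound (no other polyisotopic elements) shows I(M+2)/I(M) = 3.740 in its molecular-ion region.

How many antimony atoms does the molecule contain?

For n independent Sb atoms, I(M+2)/I(M) = n · (abundance Sb-123) / (abundance Sb-121) = n · 0.42790/0.57210.
n = 3.740 × 0.57210/0.42790 = 5.00 ≈ 5

5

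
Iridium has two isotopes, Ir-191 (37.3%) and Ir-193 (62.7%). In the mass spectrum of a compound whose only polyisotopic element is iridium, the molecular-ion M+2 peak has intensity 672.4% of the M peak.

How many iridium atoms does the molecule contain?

4

With n Ir atoms, P(M+2)/P(M) = C(n,1)·p^(n−1)q / p^n = n·q/p = n · 0.627/0.373.
n = 6.724 × 0.373/0.627 = 4.00 ≈ 4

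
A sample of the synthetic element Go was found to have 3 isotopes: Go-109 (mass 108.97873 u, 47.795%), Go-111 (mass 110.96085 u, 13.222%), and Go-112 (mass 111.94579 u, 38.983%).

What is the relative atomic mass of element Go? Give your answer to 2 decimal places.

Average mass = Σ (abundance × isotope mass) = 0.47795 × 108.97873 + 0.13222 × 110.96085 + 0.38983 × 111.94579
= 52.086384 + 14.671244 + 43.639827 = 110.397455 u

110.40 u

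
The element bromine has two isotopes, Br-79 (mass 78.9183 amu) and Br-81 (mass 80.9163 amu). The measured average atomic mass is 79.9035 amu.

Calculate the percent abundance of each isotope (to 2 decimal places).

With x = fraction of Br-79 (so Br-81 is 1 − x):
78.9183·x + 80.9163·(1 − x) = 79.9035
(78.9183 − 80.9163)·x = 79.9035 − 80.9163
x = -1.0128 / -1.9980 = 0.50691 → 50.69% Br-79, 49.31% Br-81.

Br-79: 50.69%, Br-81: 49.31%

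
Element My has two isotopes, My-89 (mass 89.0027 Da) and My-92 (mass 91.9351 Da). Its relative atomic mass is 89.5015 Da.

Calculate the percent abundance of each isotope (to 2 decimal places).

My-89: 82.99%, My-92: 17.01%

Writing the weighted mean with unknown fraction x of My-89:
89.0027·x + 91.9351·(1 − x) = 89.5015
(89.0027 − 91.9351)·x = 89.5015 − 91.9351
x = -2.4336 / -2.9324 = 0.82990 → 82.99% My-89, 17.01% My-92.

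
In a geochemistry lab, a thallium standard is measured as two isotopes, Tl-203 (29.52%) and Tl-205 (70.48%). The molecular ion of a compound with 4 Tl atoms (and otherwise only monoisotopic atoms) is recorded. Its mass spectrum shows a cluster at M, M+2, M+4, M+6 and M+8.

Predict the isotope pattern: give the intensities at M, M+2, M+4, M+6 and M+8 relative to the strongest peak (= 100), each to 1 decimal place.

The 4 Tl atoms are independent, so intensities follow the terms of (0.2952 + 0.7048)^4.
P(M) = 0.2952^4 = 0.007594
P(M+2) = 4 × 0.2952^3 × 0.7048^1 = 0.072523
P(M+4) = 6 × 0.2952^2 × 0.7048^2 = 0.259726
P(M+6) = 4 × 0.2952^1 × 0.7048^3 = 0.413403
P(M+8) = 0.7048^4 = 0.246754
The M+6 peak is largest (0.413403); scaling to 100 gives 1.8 : 17.5 : 62.8 : 100.0 : 59.7.

1.8 : 17.5 : 62.8 : 100.0 : 59.7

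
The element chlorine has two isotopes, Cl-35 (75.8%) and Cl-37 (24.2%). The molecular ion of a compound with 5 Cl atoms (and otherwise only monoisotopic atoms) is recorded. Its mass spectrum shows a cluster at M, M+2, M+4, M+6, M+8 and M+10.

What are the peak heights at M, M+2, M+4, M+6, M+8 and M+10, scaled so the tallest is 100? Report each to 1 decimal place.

62.6 : 100.0 : 63.9 : 20.4 : 3.3 : 0.2

Each Cl atom is independently Cl-35 (p = 0.758) or Cl-37 (q = 0.242); the cluster is the binomial expansion (p + q)^5.
P(M) = 0.758^5 = 0.250234
P(M+2) = 5 × 0.758^4 × 0.242^1 = 0.399450
P(M+4) = 10 × 0.758^3 × 0.242^2 = 0.255058
P(M+6) = 10 × 0.758^2 × 0.242^3 = 0.081430
P(M+8) = 5 × 0.758^1 × 0.242^4 = 0.012999
P(M+10) = 0.242^5 = 0.000830
The M+2 peak is largest (0.399450); scaling to 100 gives 62.6 : 100.0 : 63.9 : 20.4 : 3.3 : 0.2.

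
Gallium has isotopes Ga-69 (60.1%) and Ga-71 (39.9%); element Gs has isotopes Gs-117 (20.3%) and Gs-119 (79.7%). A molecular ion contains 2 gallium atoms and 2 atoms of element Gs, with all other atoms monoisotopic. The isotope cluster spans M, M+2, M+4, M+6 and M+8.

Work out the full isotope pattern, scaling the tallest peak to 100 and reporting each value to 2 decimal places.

Gallium pattern (n=2): 0.361201 : 0.479598 : 0.159201
Element Gs pattern (n=2): 0.041209 : 0.323582 : 0.635209
Convolve the two distributions (both contribute in 2-u steps):
  M: 0.361201×0.041209 = 0.014885
  M+2: 0.361201×0.323582 + 0.479598×0.041209 = 0.136642
  M+4: 0.361201×0.635209 + 0.479598×0.323582 + 0.159201×0.041209 = 0.391188
  M+6: 0.479598×0.635209 + 0.159201×0.323582 = 0.356160
  M+8: 0.159201×0.635209 = 0.101126
Scale to base peak (0.391188) = 100: 3.81 : 34.93 : 100.00 : 91.05 : 25.85

3.81 : 34.93 : 100.00 : 91.05 : 25.85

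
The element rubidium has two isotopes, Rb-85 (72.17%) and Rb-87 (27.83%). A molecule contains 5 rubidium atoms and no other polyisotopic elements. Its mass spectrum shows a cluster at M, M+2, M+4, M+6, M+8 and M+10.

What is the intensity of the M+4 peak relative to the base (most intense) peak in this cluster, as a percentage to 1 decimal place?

Term probabilities: M 0.1958, M+2 0.3775, M+4 0.2911, M+6 0.1123, M+8 0.0216, M+10 0.0017. Base peak = M+2.
P(M+2) = C(5,1) × 0.7217^4 × 0.2783^1 = 5 × 0.27128565 × 0.2783 = 0.377494 (base)
P(M+4) = C(5,2) × 0.7217^3 × 0.2783^2 = 10 × 0.37589809 × 0.07745089 = 0.291136
Relative intensity = 0.291136 / 0.377494 × 100 = 77.1

77.1%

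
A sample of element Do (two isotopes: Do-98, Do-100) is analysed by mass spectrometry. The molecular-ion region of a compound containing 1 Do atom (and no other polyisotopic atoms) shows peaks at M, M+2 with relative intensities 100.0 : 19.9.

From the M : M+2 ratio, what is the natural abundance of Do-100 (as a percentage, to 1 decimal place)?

Write p for the Do-98 fraction. I(M+2)/I(M) = [C(1,1)·p^0·(1−p)] / p^1 = 1·(1−p)/p = 19.9/100.0 = 0.1990
(1−p)/p = 0.1990/1 = 0.1990  ⇒  p = 1/(1 + 0.1990) = 0.8340
Do-98: 83.4%, Do-100: 16.6%.

16.6%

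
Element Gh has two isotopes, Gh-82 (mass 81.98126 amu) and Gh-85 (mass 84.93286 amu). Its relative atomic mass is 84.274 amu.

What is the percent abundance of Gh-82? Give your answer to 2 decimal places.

With x = fraction of Gh-82 (so Gh-85 is 1 − x):
81.98126·x + 84.93286·(1 − x) = 84.274
(81.98126 − 84.93286)·x = 84.274 − 84.93286
x = -0.65886 / -2.95160 = 0.22322 → 22.32% Gh-82, 77.68% Gh-85.

22.32%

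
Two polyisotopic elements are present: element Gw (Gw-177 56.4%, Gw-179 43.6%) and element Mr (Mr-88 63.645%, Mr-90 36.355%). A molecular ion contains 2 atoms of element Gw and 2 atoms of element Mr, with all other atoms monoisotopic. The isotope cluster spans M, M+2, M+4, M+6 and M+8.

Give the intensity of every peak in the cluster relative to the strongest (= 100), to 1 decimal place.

Element Gw pattern (n=2): 0.318096 : 0.491808 : 0.190096
Element Mr pattern (n=2): 0.4050686 : 0.46276279 : 0.1321686
Convolve the two distributions (both contribute in 2-u steps):
  M: 0.318096×0.4050686 = 0.128851
  M+2: 0.318096×0.46276279 + 0.491808×0.4050686 = 0.346419
  M+4: 0.318096×0.1321686 + 0.491808×0.46276279 + 0.190096×0.4050686 = 0.346635
  M+6: 0.491808×0.1321686 + 0.190096×0.46276279 = 0.152971
  M+8: 0.190096×0.1321686 = 0.025125
Scale to base peak (0.346635) = 100: 37.2 : 99.9 : 100.0 : 44.1 : 7.2

37.2 : 99.9 : 100.0 : 44.1 : 7.2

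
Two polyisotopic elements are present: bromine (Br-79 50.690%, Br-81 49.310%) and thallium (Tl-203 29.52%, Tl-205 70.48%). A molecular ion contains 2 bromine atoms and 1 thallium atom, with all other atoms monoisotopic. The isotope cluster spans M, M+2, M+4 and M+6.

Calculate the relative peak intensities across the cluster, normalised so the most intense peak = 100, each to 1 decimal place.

17.9 : 77.5 : 100.0 : 40.4

Bromine pattern (n=2): 0.25694761 : 0.49990478 : 0.24314761
Thallium pattern (n=1): 0.2952 : 0.7048
Convolve the two distributions (both contribute in 2-u steps):
  M: 0.25694761×0.2952 = 0.075851
  M+2: 0.25694761×0.7048 + 0.49990478×0.2952 = 0.328669
  M+4: 0.49990478×0.7048 + 0.24314761×0.2952 = 0.424110
  M+6: 0.24314761×0.7048 = 0.171370
Scale to base peak (0.424110) = 100: 17.9 : 77.5 : 100.0 : 40.4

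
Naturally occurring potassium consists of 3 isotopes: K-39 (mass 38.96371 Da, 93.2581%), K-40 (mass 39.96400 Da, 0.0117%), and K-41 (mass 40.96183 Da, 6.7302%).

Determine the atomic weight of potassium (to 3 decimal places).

39.098 Da

Weight each isotope mass by its fractional abundance: 0.932581 × 38.96371 + 0.000117 × 39.96400 + 0.067302 × 40.96183
= 36.336816 + 0.004676 + 2.756813 = 39.098305 Da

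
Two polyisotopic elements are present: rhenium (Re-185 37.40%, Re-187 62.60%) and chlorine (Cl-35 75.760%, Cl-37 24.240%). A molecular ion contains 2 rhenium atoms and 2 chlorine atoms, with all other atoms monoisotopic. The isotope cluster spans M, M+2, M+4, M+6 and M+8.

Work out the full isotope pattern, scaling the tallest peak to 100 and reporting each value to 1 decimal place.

Rhenium pattern (n=2): 0.139876 : 0.468248 : 0.391876
Chlorine pattern (n=2): 0.57395776 : 0.36728448 : 0.05875776
Convolve the two distributions (both contribute in 2-u steps):
  M: 0.139876×0.57395776 = 0.080283
  M+2: 0.139876×0.36728448 + 0.468248×0.57395776 = 0.320129
  M+4: 0.139876×0.05875776 + 0.468248×0.36728448 + 0.391876×0.57395776 = 0.405119
  M+6: 0.468248×0.05875776 + 0.391876×0.36728448 = 0.171443
  M+8: 0.391876×0.05875776 = 0.023026
Scale to base peak (0.405119) = 100: 19.8 : 79.0 : 100.0 : 42.3 : 5.7

19.8 : 79.0 : 100.0 : 42.3 : 5.7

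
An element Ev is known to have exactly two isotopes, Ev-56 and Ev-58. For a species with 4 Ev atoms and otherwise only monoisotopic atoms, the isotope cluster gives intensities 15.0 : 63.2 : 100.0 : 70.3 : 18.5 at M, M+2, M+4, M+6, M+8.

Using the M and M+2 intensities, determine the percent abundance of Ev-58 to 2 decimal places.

51.30%

If p is the fraction of Ev that is Ev-56, then I(M+2)/I(M) = [C(4,1)·p^3·(1−p)] / p^4 = 4·(1−p)/p = 63.2/15.0 = 4.2133
(1−p)/p = 4.2133/4 = 1.0533  ⇒  p = 1/(1 + 1.0533) = 0.4870
Ev-56: 48.70%, Ev-58: 51.30%.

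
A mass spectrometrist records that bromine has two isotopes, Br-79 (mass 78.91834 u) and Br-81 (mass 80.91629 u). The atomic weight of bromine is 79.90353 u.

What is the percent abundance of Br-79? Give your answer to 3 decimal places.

50.690%

Let x be the fractional abundance of Br-79; then Br-81 has abundance 1 − x.
78.91834·x + 80.91629·(1 − x) = 79.90353
(78.91834 − 80.91629)·x = 79.90353 − 80.91629
x = -1.01276 / -1.99795 = 0.50690 → 50.690% Br-79, 49.310% Br-81.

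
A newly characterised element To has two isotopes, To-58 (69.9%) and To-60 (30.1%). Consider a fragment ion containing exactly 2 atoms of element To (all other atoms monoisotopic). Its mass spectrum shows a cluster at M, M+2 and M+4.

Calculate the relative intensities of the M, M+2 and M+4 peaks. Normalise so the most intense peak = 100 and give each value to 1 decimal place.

The 2 To atoms are independent, so intensities follow the terms of (0.699 + 0.301)^2.
P(M) = 0.699^2 = 0.488601
P(M+2) = 2 × 0.699^1 × 0.301^1 = 0.420798
P(M+4) = 0.301^2 = 0.090601
The M peak is largest (0.488601); scaling to 100 gives 100.0 : 86.1 : 18.5.

100.0 : 86.1 : 18.5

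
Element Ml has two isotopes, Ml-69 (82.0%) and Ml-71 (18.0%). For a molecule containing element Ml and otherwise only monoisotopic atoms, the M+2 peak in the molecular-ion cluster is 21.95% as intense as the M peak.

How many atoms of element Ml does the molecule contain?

For n independent Ml atoms, I(M+2)/I(M) = n · (abundance Ml-71) / (abundance Ml-69) = n · 0.180/0.820.
n = 0.2195 × 0.820/0.180 = 1.00 ≈ 1

1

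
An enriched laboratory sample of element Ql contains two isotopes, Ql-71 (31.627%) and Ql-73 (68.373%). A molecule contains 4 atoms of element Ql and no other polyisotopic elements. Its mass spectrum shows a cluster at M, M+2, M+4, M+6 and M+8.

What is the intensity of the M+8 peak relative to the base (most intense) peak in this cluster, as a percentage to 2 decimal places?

(0.31627 + 0.68373)^4 gives M 0.0100, M+2 0.0865, M+4 0.2806, M+6 0.4044, M+8 0.2185; the largest is M+6.
P(M+6) = C(4,3) × 0.31627^1 × 0.68373^3 = 4 × 0.31627 × 0.31963469 = 0.404363 (base)
P(M+8) = C(4,4) × 0.31627^0 × 0.68373^4 = 1 × 1.0000 × 0.21854383 = 0.218544
Relative intensity = 0.218544 / 0.404363 × 100 = 54.05

54.05%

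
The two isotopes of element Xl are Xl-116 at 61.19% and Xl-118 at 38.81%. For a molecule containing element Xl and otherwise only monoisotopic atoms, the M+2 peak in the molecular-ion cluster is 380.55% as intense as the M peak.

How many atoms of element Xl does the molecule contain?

For n independent Xl atoms, I(M+2)/I(M) = n · (abundance Xl-118) / (abundance Xl-116) = n · 0.3881/0.6119.
n = 3.8055 × 0.6119/0.3881 = 6.00 ≈ 6

6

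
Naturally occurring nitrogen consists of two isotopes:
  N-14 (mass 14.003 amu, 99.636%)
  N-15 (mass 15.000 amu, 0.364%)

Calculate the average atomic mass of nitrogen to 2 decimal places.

Average mass = Σ (abundance × isotope mass) = 0.99636 × 14.003 + 0.00364 × 15.000
= 13.9520 + 0.0546 = 14.0066 amu

14.01 amu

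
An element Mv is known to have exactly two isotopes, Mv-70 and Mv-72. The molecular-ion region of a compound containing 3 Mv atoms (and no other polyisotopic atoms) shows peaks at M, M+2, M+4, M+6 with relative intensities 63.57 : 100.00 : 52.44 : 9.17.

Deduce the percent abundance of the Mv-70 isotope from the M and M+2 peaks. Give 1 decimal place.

Write p for the Mv-70 fraction. I(M+2)/I(M) = [C(3,1)·p^2·(1−p)] / p^3 = 3·(1−p)/p = 100.00/63.57 = 1.5731
(1−p)/p = 1.5731/3 = 0.5244  ⇒  p = 1/(1 + 0.5244) = 0.6560
Mv-70: 65.6%, Mv-72: 34.4%.

65.6%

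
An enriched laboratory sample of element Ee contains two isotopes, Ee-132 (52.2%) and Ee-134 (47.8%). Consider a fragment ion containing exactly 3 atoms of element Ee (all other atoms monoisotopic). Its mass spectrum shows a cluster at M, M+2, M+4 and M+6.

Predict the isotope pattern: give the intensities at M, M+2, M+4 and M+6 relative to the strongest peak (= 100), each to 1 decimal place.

36.4 : 100.0 : 91.6 : 28.0

The 3 Ee atoms are independent, so intensities follow the terms of (0.522 + 0.478)^3.
P(M) = 0.522^3 = 0.142237
P(M+2) = 3 × 0.522^2 × 0.478^1 = 0.390742
P(M+4) = 3 × 0.522^1 × 0.478^2 = 0.357806
P(M+6) = 0.478^3 = 0.109215
The M+2 peak is largest (0.390742); scaling to 100 gives 36.4 : 100.0 : 91.6 : 28.0.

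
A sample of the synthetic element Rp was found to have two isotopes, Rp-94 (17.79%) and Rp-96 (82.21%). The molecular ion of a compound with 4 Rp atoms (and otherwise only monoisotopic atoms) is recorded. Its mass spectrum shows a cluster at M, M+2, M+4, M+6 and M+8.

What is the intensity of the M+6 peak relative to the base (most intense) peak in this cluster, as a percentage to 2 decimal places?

86.56%

(0.1779 + 0.8221)^4 gives M 0.0010, M+2 0.0185, M+4 0.1283, M+6 0.3954, M+8 0.4568; the largest is M+8.
P(M+8) = C(4,4) × 0.1779^0 × 0.8221^4 = 1 × 1.0000 × 0.45677107 = 0.456771 (base)
P(M+6) = C(4,3) × 0.1779^1 × 0.8221^3 = 4 × 0.1779 × 0.55561498 = 0.395376
Relative intensity = 0.395376 / 0.456771 × 100 = 86.56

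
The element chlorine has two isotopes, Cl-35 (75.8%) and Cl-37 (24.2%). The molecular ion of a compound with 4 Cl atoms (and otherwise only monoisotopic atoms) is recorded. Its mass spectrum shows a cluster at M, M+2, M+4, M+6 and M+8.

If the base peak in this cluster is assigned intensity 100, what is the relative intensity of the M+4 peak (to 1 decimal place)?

47.9

Term probabilities: M 0.3301, M+2 0.4216, M+4 0.2019, M+6 0.0430, M+8 0.0034. Base peak = M+2.
P(M+2) = C(4,1) × 0.758^3 × 0.242^1 = 4 × 0.43551951 × 0.2420 = 0.421583 (base)
P(M+4) = C(4,2) × 0.758^2 × 0.242^2 = 6 × 0.574564 × 0.058564 = 0.201893
Relative intensity = 0.201893 / 0.421583 × 100 = 47.9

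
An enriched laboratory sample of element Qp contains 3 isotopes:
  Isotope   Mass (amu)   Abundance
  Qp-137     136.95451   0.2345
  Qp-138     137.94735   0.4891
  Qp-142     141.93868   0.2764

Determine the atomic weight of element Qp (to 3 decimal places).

138.818 amu

Average mass = Σ (abundance × isotope mass) = 0.2345 × 136.95451 + 0.4891 × 137.94735 + 0.2764 × 141.93868
= 32.115833 + 67.470049 + 39.231851 = 138.817733 amu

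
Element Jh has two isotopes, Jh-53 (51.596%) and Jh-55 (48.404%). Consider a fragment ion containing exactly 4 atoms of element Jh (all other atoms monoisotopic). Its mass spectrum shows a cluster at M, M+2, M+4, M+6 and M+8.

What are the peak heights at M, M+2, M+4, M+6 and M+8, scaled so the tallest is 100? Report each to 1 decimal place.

Expanding (0.51596 + 0.48404)^4:
P(M) = 0.51596^4 = 0.070870
P(M+2) = 4 × 0.51596^3 × 0.48404^1 = 0.265943
P(M+4) = 6 × 0.51596^2 × 0.48404^2 = 0.374236
P(M+6) = 4 × 0.51596^1 × 0.48404^3 = 0.234056
P(M+8) = 0.48404^4 = 0.054894
The M+4 peak is largest (0.374236); scaling to 100 gives 18.9 : 71.1 : 100.0 : 62.5 : 14.7.

18.9 : 71.1 : 100.0 : 62.5 : 14.7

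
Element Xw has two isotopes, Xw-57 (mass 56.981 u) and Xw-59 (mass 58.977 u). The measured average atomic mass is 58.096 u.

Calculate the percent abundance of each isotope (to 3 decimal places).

Writing the weighted mean with unknown fraction x of Xw-57:
56.981·x + 58.977·(1 − x) = 58.096
(56.981 − 58.977)·x = 58.096 − 58.977
x = -0.881 / -1.996 = 0.44138 → 44.138% Xw-57, 55.862% Xw-59.

Xw-57: 44.138%, Xw-59: 55.862%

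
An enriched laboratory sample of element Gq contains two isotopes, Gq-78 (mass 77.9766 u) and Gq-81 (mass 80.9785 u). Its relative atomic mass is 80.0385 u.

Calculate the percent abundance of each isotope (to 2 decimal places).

Let x be the fractional abundance of Gq-78; then Gq-81 has abundance 1 − x.
77.9766·x + 80.9785·(1 − x) = 80.0385
(77.9766 − 80.9785)·x = 80.0385 − 80.9785
x = -0.9400 / -3.0019 = 0.31314 → 31.31% Gq-78, 68.69% Gq-81.

Gq-78: 31.31%, Gq-81: 68.69%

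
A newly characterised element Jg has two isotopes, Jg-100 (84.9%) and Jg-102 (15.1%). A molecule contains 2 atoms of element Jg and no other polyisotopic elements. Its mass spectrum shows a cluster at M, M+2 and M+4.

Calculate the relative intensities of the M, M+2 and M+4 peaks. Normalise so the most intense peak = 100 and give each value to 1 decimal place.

100.0 : 35.6 : 3.2

The 2 Jg atoms are independent, so intensities follow the terms of (0.849 + 0.151)^2.
P(M) = 0.849^2 = 0.720801
P(M+2) = 2 × 0.849^1 × 0.151^1 = 0.256398
P(M+4) = 0.151^2 = 0.022801
The M peak is largest (0.720801); scaling to 100 gives 100.0 : 35.6 : 3.2.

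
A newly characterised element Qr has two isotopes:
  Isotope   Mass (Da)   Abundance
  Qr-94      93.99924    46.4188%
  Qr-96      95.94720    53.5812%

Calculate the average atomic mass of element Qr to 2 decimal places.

The abundance-weighted mean is 0.464188 × 93.99924 + 0.535812 × 95.94720
= 43.633319 + 51.409661 = 95.042980 Da

95.04 Da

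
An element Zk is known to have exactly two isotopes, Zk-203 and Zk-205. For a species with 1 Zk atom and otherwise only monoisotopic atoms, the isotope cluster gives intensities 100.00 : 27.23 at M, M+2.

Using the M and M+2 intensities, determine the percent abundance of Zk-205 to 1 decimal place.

21.4%

If p is the fraction of Zk that is Zk-203, then I(M+2)/I(M) = [C(1,1)·p^0·(1−p)] / p^1 = 1·(1−p)/p = 27.23/100.00 = 0.2723
(1−p)/p = 0.2723/1 = 0.2723  ⇒  p = 1/(1 + 0.2723) = 0.7860
Zk-203: 78.6%, Zk-205: 21.4%.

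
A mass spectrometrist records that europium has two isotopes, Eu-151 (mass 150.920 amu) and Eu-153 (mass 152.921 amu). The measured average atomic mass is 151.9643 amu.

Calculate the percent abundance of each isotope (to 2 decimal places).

Writing the weighted mean with unknown fraction x of Eu-151:
150.920·x + 152.921·(1 − x) = 151.9643
(150.920 − 152.921)·x = 151.9643 − 152.921
x = -0.9567 / -2.001 = 0.47811 → 47.81% Eu-151, 52.19% Eu-153.

Eu-151: 47.81%, Eu-153: 52.19%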